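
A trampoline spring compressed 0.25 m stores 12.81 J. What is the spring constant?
k = 2·PE/x² = 2·12.81/(0.25)² = 409.9 N/m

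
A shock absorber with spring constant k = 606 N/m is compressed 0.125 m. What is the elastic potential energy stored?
PE = ½kx² = ½(606)(0.125)² = 4.734 J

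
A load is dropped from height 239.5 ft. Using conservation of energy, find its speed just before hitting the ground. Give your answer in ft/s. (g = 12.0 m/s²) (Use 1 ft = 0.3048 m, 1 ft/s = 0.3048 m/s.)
Convert to SI: h = 72.9996 m
mgh = ½mv² ⇒ v = √(2gh) = √(2·12.0·72.9996) = 41.8568 m/s = 137.3 ft/s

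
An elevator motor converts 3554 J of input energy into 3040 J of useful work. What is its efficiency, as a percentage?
η = W_out/W_in = 3040/3554 = 85.54%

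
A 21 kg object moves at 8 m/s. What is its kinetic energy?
KE = ½mv² = ½(21)(8)² = 672.0 J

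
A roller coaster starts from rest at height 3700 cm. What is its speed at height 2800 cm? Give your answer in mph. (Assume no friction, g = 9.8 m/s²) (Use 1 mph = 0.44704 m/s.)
Convert to SI: h₁−h₂ = 9.0 m
mgh₁ = mgh₂ + ½mv² ⇒ v = √(2g(h₁−h₂)) = √(2·9.8·9.0) = 13.2816 m/s = 29.71 mph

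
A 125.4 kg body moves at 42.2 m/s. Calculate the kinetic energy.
KE = ½mv² = ½(125.4)(42.2)² = 111700 J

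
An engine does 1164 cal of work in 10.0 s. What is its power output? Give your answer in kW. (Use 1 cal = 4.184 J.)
Convert to SI: W = 4870.18 J, t = 10.0 s
P = W/t = 4870.18/10.0 = 487.018 W = 0.487 kW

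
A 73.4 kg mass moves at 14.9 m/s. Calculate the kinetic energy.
KE = ½mv² = ½(73.4)(14.9)² = 8148 J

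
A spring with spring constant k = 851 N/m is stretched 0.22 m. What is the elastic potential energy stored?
PE = ½kx² = ½(851)(0.22)² = 20.59 J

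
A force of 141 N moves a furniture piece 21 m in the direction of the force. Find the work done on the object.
W = F·d = (141)(21) = 2961 J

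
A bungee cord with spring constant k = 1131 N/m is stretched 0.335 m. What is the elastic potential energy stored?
PE = ½kx² = ½(1131)(0.335)² = 63.46 J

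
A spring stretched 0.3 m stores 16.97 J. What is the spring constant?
k = 2·PE/x² = 2·16.97/(0.3)² = 377.1 N/m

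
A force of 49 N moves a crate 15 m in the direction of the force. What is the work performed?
W = F·d = (49)(15) = 735.0 J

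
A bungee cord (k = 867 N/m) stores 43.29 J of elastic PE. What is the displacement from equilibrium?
x = √(2·PE/k) = √(2·43.29/867) = 0.316 m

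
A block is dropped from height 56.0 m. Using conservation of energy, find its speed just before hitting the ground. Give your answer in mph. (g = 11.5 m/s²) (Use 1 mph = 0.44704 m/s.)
mgh = ½mv² ⇒ v = √(2gh) = √(2·11.5·56.0) = 35.8887 m/s = 80.28 mph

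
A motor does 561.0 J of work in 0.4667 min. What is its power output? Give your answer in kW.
Convert to SI: W = 561.0 J, t = 28.002 s
P = W/t = 561.0/28.002 = 20.0343 W = 0.02003 kW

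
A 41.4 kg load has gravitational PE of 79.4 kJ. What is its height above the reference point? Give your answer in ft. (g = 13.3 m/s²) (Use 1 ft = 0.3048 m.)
Convert to SI: m = 41.4 kg, PE = 79400.0 J
h = PE/(mg) = 79400.0/(41.4·13.3) = 144.201 m = 473.1 ft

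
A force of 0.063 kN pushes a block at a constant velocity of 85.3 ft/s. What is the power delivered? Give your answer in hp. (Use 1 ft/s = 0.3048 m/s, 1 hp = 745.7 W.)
Convert to SI: F = 63.0 N, v = 25.9994 m/s
P = Fv = (63.0)(25.9994) = 1637.96 W = 2.197 hp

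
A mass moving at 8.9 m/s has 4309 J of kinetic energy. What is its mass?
m = 2·KE/v² = 2·4309/(8.9)² = 108.8 kg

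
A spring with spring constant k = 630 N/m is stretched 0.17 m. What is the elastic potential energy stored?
PE = ½kx² = ½(630)(0.17)² = 9.104 J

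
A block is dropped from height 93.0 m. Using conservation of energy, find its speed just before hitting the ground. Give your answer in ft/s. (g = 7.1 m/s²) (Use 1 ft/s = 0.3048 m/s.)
mgh = ½mv² ⇒ v = √(2gh) = √(2·7.1·93.0) = 36.3401 m/s = 119.2 ft/s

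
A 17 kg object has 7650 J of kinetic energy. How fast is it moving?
v = √(2·KE/m) = √(2·7650/17) = 30.0 m/s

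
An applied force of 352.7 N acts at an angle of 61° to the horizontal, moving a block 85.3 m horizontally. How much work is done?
W = F·d·cosθ = (352.7)(85.3)cos(61°) = 14590 J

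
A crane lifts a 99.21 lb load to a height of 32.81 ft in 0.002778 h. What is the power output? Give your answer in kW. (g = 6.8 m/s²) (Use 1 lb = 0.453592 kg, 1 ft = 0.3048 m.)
Convert to SI: m = 45.0009 kg, h = 10.0005 m, t = 10.0008 s
P = mgh/t = (45.0009)(6.8)(10.0005)/10.0008 = 305.996 W = 0.306 kW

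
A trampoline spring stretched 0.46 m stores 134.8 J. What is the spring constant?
k = 2·PE/x² = 2·134.8/(0.46)² = 1274 N/m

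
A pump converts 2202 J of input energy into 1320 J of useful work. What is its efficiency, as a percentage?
η = W_out/W_in = 1320/2202 = 59.95%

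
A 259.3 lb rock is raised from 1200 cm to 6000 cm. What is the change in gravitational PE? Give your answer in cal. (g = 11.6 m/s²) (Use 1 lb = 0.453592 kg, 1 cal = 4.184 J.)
Convert to SI: m = 117.616 kg, Δh = 48.0 m
ΔPE = mgΔh = (117.616)(11.6)(48.0) = 65488.8 J = 15650 cal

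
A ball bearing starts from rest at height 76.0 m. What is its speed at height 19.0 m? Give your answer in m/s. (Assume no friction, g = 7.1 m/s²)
mgh₁ = mgh₂ + ½mv² ⇒ v = √(2g(h₁−h₂)) = √(2·7.1·57.0) = 28.45 m/s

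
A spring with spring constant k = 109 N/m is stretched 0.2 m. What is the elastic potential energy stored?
PE = ½kx² = ½(109)(0.2)² = 2.18 J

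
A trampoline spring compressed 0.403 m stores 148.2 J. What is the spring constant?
k = 2·PE/x² = 2·148.2/(0.403)² = 1825 N/m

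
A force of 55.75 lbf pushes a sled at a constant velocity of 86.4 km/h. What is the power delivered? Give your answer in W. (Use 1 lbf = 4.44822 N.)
Convert to SI: F = 247.988 N, v = 24.0 m/s
P = Fv = (247.988)(24.0) = 5952 W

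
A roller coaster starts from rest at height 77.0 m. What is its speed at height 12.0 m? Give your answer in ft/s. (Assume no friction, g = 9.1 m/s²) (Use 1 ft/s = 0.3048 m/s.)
mgh₁ = mgh₂ + ½mv² ⇒ v = √(2g(h₁−h₂)) = √(2·9.1·65.0) = 34.3948 m/s = 112.8 ft/s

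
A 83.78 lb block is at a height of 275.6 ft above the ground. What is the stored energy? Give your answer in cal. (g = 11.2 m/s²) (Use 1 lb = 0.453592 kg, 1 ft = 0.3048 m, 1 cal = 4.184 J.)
Convert to SI: m = 38.0019 kg, h = 84.0029 m
PE = mgh = (38.0019)(11.2)(84.0029) = 35753.4 J = 8545 cal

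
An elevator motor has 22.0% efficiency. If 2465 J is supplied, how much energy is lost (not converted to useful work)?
W_lost = W_in(1 − η) = 2465·(1 − 0.22) = 1923 J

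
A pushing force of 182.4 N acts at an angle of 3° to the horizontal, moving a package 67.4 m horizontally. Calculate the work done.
W = F·d·cosθ = (182.4)(67.4)cos(3°) = 12280 J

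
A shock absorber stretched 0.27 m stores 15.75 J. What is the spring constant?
k = 2·PE/x² = 2·15.75/(0.27)² = 432.1 N/m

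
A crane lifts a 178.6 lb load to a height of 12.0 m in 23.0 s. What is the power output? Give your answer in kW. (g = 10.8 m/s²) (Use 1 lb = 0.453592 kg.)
Convert to SI: m = 81.0115 kg, h = 12.0 m, t = 23.0 s
P = mgh/t = (81.0115)(10.8)(12.0)/23.0 = 456.482 W = 0.4565 kW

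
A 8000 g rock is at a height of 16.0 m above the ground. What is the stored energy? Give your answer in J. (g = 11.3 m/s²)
Convert to SI: m = 8.0 kg, h = 16.0 m
PE = mgh = (8.0)(11.3)(16.0) = 1446 J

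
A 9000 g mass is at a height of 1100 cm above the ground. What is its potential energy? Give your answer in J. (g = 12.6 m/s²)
Convert to SI: m = 9.0 kg, h = 11.0 m
PE = mgh = (9.0)(12.6)(11.0) = 1247 J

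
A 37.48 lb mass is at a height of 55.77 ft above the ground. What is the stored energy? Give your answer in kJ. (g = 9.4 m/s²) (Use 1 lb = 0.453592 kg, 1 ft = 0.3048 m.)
Convert to SI: m = 17.0006 kg, h = 16.9987 m
PE = mgh = (17.0006)(9.4)(16.9987) = 2716.49 J = 2.716 kJ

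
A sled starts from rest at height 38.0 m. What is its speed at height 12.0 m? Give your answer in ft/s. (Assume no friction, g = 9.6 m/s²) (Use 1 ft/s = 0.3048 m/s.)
mgh₁ = mgh₂ + ½mv² ⇒ v = √(2g(h₁−h₂)) = √(2·9.6·26.0) = 22.3428 m/s = 73.3 ft/s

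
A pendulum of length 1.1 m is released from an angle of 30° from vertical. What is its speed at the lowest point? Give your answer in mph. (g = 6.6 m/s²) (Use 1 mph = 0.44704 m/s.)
h = L(1 − cosθ) = 1.1(1 − cos30°) = 0.147372 m
v = √(2gh) = √(2·6.6·0.147372) = 1.39474 m/s = 3.12 mph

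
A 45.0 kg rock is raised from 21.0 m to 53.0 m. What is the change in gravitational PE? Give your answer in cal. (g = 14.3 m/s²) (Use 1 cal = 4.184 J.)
ΔPE = mgΔh = (45.0)(14.3)(32.0) = 20592.0 J = 4922 cal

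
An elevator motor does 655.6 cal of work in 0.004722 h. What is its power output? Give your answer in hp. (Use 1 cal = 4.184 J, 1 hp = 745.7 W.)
Convert to SI: W = 2743.03 J, t = 16.9992 s
P = W/t = 2743.03/16.9992 = 161.362 W = 0.2164 hp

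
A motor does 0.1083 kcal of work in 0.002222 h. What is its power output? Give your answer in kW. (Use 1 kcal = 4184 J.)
Convert to SI: W = 453.127 J, t = 7.9992 s
P = W/t = 453.127/7.9992 = 56.6466 W = 0.05665 kW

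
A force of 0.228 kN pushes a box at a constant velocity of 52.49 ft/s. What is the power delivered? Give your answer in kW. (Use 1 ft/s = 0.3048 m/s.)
Convert to SI: F = 228.0 N, v = 15.999 m/s
P = Fv = (228.0)(15.999) = 3647.76 W = 3.648 kW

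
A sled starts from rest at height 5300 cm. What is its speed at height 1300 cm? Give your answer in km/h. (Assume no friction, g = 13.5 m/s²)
Convert to SI: h₁−h₂ = 40.0 m
mgh₁ = mgh₂ + ½mv² ⇒ v = √(2g(h₁−h₂)) = √(2·13.5·40.0) = 32.8634 m/s = 118.3 km/h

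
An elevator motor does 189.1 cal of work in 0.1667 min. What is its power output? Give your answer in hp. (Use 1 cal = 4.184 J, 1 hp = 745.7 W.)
Convert to SI: W = 791.194 J, t = 10.002 s
P = W/t = 791.194/10.002 = 79.1036 W = 0.1061 hp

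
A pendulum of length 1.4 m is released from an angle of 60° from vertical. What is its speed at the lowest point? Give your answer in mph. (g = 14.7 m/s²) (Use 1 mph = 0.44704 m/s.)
h = L(1 − cosθ) = 1.4(1 − cos60°) = 0.7 m
v = √(2gh) = √(2·14.7·0.7) = 4.53652 m/s = 10.15 mph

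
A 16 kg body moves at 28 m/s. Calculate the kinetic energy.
KE = ½mv² = ½(16)(28)² = 6272.0 J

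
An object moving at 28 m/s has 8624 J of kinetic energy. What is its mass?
m = 2·KE/v² = 2·8624/(28)² = 22.0 kg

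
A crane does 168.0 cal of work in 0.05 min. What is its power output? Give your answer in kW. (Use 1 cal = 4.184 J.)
Convert to SI: W = 702.912 J, t = 3.0 s
P = W/t = 702.912/3.0 = 234.304 W = 0.2343 kW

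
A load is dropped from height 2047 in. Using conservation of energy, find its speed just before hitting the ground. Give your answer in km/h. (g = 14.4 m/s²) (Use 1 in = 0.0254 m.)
Convert to SI: h = 51.9938 m
mgh = ½mv² ⇒ v = √(2gh) = √(2·14.4·51.9938) = 38.6965 m/s = 139.3 km/h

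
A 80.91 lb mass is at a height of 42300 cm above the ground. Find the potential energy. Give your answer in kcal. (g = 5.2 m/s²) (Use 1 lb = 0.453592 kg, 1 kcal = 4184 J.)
Convert to SI: m = 36.7001 kg, h = 423.0 m
PE = mgh = (36.7001)(5.2)(423.0) = 80725.6 J = 19.29 kcal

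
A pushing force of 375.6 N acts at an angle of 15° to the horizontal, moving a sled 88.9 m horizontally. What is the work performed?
W = F·d·cosθ = (375.6)(88.9)cos(15°) = 32250 J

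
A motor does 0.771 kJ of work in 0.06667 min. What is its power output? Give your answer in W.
Convert to SI: W = 771.0 J, t = 4.0002 s
P = W/t = 771.0/4.0002 = 192.7 W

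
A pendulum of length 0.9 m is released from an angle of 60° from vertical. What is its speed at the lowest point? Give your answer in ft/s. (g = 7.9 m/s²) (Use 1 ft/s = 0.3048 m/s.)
h = L(1 − cosθ) = 0.9(1 − cos60°) = 0.45 m
v = √(2gh) = √(2·7.9·0.45) = 2.66646 m/s = 8.748 ft/s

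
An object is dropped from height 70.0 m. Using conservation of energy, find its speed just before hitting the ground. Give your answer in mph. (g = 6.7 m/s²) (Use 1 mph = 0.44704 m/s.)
mgh = ½mv² ⇒ v = √(2gh) = √(2·6.7·70.0) = 30.6268 m/s = 68.51 mph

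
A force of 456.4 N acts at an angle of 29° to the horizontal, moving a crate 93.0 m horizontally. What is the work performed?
W = F·d·cosθ = (456.4)(93.0)cos(29°) = 37120 J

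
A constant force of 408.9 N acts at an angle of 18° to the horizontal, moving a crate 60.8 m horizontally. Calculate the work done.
W = F·d·cosθ = (408.9)(60.8)cos(18°) = 23640 J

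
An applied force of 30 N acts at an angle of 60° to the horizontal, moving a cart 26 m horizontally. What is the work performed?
W = F·d·cosθ = (30)(26)cos(60°) = 390.0 J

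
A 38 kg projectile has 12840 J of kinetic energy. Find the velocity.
v = √(2·KE/m) = √(2·12840/38) = 26.0 m/s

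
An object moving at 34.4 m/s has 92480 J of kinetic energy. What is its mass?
m = 2·KE/v² = 2·92480/(34.4)² = 156.3 kg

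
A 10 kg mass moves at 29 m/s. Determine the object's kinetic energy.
KE = ½mv² = ½(10)(29)² = 4205.0 J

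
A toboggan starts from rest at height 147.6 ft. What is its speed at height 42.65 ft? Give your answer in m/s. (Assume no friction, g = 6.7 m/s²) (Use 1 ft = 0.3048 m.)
Convert to SI: h₁−h₂ = 31.9888 m
mgh₁ = mgh₂ + ½mv² ⇒ v = √(2g(h₁−h₂)) = √(2·6.7·31.9888) = 20.7 m/s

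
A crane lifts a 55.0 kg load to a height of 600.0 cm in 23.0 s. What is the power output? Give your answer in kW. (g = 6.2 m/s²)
Convert to SI: m = 55.0 kg, h = 6.0 m, t = 23.0 s
P = mgh/t = (55.0)(6.2)(6.0)/23.0 = 88.9565 W = 0.08896 kW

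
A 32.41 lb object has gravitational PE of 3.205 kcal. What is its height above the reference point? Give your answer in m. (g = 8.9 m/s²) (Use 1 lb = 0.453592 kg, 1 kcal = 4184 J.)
Convert to SI: m = 14.7009 kg, PE = 13409.7 J
h = PE/(mg) = 13409.7/(14.7009·8.9) = 102.5 m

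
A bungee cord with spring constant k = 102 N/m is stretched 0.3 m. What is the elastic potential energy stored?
PE = ½kx² = ½(102)(0.3)² = 4.59 J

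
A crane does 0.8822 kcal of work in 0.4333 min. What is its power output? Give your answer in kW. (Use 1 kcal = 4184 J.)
Convert to SI: W = 3691.12 J, t = 25.998 s
P = W/t = 3691.12/25.998 = 141.977 W = 0.142 kW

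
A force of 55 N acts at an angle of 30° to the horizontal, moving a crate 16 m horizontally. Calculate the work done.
W = F·d·cosθ = (55)(16)cos(30°) = 762.1 J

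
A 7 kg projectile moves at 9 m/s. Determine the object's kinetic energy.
KE = ½mv² = ½(7)(9)² = 283.5 J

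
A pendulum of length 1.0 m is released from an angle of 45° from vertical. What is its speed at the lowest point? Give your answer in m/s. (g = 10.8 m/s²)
h = L(1 − cosθ) = 1.0(1 − cos45°) = 0.292893 m
v = √(2gh) = √(2·10.8·0.292893) = 2.515 m/s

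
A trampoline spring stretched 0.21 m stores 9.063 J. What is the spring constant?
k = 2·PE/x² = 2·9.063/(0.21)² = 411.0 N/m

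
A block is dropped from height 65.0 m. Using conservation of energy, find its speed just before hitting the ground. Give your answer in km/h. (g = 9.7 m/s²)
mgh = ½mv² ⇒ v = √(2gh) = √(2·9.7·65.0) = 35.5106 m/s = 127.8 km/h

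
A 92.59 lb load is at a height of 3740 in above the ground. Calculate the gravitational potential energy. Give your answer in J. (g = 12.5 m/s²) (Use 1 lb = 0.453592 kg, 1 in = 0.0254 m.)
Convert to SI: m = 41.9981 kg, h = 94.996 m
PE = mgh = (41.9981)(12.5)(94.996) = 49870 J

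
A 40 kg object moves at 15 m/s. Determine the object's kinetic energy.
KE = ½mv² = ½(40)(15)² = 4500.0 J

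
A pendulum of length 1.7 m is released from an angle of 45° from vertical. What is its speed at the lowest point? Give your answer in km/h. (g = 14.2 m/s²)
h = L(1 − cosθ) = 1.7(1 − cos45°) = 0.497918 m
v = √(2gh) = √(2·14.2·0.497918) = 3.76044 m/s = 13.54 km/h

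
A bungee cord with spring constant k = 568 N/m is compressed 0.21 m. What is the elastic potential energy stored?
PE = ½kx² = ½(568)(0.21)² = 12.52 J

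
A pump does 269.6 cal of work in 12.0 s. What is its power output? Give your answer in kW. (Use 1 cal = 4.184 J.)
Convert to SI: W = 1128.01 J, t = 12.0 s
P = W/t = 1128.01/12.0 = 94.0005 W = 0.094 kW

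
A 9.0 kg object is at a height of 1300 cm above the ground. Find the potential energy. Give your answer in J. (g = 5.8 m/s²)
Convert to SI: m = 9.0 kg, h = 13.0 m
PE = mgh = (9.0)(5.8)(13.0) = 678.6 J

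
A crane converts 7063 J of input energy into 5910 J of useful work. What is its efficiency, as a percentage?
η = W_out/W_in = 5910/7063 = 83.68%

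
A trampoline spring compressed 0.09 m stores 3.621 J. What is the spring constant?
k = 2·PE/x² = 2·3.621/(0.09)² = 894.1 N/m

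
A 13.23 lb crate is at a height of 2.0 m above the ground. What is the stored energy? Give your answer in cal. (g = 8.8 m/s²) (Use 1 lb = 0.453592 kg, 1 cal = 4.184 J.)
Convert to SI: m = 6.00102 kg, h = 2.0 m
PE = mgh = (6.00102)(8.8)(2.0) = 105.618 J = 25.24 cal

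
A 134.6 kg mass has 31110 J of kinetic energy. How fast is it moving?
v = √(2·KE/m) = √(2·31110/134.6) = 21.5 m/s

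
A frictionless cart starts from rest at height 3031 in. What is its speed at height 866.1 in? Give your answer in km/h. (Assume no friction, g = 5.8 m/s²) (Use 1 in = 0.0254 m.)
Convert to SI: h₁−h₂ = 54.9885 m
mgh₁ = mgh₂ + ½mv² ⇒ v = √(2g(h₁−h₂)) = √(2·5.8·54.9885) = 25.256 m/s = 90.92 km/h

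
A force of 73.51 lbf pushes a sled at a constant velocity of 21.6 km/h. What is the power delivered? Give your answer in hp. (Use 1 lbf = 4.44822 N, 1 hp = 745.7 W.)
Convert to SI: F = 326.989 N, v = 6.0 m/s
P = Fv = (326.989)(6.0) = 1961.93 W = 2.631 hp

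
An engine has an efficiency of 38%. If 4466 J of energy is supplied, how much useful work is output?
W_out = η·W_in = 0.38·4466 = 1697.08 J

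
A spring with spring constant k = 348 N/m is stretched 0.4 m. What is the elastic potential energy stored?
PE = ½kx² = ½(348)(0.4)² = 27.84 J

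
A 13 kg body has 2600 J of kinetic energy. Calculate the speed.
v = √(2·KE/m) = √(2·2600/13) = 20.0 m/s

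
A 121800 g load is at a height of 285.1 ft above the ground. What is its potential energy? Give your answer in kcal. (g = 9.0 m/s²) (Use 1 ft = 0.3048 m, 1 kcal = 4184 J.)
Convert to SI: m = 121.8 kg, h = 86.8985 m
PE = mgh = (121.8)(9.0)(86.8985) = 95258.1 J = 22.77 kcal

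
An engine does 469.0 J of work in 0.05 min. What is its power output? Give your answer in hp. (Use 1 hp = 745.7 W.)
Convert to SI: W = 469.0 J, t = 3.0 s
P = W/t = 469.0/3.0 = 156.333 W = 0.2096 hp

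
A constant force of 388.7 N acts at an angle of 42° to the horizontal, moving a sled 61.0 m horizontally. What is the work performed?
W = F·d·cosθ = (388.7)(61.0)cos(42°) = 17620 J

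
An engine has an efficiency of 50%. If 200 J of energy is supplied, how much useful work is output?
W_out = η·W_in = 0.5·200 = 100.0 J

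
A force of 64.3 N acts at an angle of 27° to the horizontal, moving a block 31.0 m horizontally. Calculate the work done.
W = F·d·cosθ = (64.3)(31.0)cos(27°) = 1776 J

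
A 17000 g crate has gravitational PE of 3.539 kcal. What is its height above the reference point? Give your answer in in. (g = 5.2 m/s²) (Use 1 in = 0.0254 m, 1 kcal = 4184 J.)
Convert to SI: m = 17.0 kg, PE = 14807.2 J
h = PE/(mg) = 14807.2/(17.0·5.2) = 167.502 m = 6595 in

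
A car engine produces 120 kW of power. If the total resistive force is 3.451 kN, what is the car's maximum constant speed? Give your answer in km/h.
Convert to SI: F = 3451.0 N
P = Fv ⇒ v = P/F = 120000 W/3451.0 N = 34.7725 m/s = 125.2 km/h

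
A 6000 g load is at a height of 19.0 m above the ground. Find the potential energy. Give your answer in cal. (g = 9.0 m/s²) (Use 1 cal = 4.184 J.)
Convert to SI: m = 6.0 kg, h = 19.0 m
PE = mgh = (6.0)(9.0)(19.0) = 1026.0 J = 245.2 cal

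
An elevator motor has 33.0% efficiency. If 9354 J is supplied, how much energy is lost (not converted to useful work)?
W_lost = W_in(1 − η) = 9354·(1 − 0.33) = 6267 J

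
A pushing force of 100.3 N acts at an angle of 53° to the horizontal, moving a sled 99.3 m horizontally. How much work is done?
W = F·d·cosθ = (100.3)(99.3)cos(53°) = 5994 J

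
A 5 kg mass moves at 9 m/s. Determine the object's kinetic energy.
KE = ½mv² = ½(5)(9)² = 202.5 J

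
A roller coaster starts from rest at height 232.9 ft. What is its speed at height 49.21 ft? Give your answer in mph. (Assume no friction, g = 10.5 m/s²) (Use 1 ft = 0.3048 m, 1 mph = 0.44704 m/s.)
Convert to SI: h₁−h₂ = 55.9887 m
mgh₁ = mgh₂ + ½mv² ⇒ v = √(2g(h₁−h₂)) = √(2·10.5·55.9887) = 34.2894 m/s = 76.7 mph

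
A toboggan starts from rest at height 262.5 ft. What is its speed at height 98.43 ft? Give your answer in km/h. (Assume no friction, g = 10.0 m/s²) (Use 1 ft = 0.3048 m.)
Convert to SI: h₁−h₂ = 50.0085 m
mgh₁ = mgh₂ + ½mv² ⇒ v = √(2g(h₁−h₂)) = √(2·10.0·50.0085) = 31.6255 m/s = 113.9 km/h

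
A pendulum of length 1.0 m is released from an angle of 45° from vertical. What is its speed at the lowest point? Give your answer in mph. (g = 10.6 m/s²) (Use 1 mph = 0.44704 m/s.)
h = L(1 − cosθ) = 1.0(1 − cos45°) = 0.292893 m
v = √(2gh) = √(2·10.6·0.292893) = 2.49185 m/s = 5.574 mph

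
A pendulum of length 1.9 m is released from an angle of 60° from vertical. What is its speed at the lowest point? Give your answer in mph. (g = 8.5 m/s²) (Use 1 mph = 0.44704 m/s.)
h = L(1 − cosθ) = 1.9(1 − cos60°) = 0.95 m
v = √(2gh) = √(2·8.5·0.95) = 4.01871 m/s = 8.99 mph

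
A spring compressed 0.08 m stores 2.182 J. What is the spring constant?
k = 2·PE/x² = 2·2.182/(0.08)² = 681.9 N/m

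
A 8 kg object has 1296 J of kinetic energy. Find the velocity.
v = √(2·KE/m) = √(2·1296/8) = 18.0 m/s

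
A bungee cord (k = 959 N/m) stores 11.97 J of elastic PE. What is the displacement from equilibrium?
x = √(2·PE/k) = √(2·11.97/959) = 0.158 m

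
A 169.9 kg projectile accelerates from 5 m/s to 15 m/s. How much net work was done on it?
W = ΔKE = ½m(v₂² − v₁²) = ½(169.9)(15² − 5²) = 16990.0 J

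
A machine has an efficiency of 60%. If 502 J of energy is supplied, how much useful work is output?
W_out = η·W_in = 0.6·502 = 301.2 J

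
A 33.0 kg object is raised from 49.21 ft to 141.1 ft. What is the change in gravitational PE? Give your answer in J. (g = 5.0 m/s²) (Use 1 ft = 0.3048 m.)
Convert to SI: m = 33.0 kg, Δh = 28.0081 m
ΔPE = mgΔh = (33.0)(5.0)(28.0081) = 4621 J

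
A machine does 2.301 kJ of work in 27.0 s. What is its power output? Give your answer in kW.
Convert to SI: W = 2301.0 J, t = 27.0 s
P = W/t = 2301.0/27.0 = 85.2222 W = 0.08522 kW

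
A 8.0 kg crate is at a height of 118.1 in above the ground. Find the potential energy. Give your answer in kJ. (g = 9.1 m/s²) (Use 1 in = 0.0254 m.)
Convert to SI: m = 8.0 kg, h = 2.99974 m
PE = mgh = (8.0)(9.1)(2.99974) = 218.381 J = 0.2184 kJ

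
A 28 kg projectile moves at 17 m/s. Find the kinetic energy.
KE = ½mv² = ½(28)(17)² = 4046.0 J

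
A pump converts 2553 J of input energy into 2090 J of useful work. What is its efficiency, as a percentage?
η = W_out/W_in = 2090/2553 = 81.86%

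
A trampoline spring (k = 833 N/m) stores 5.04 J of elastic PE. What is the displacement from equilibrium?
x = √(2·PE/k) = √(2·5.04/833) = 0.11 m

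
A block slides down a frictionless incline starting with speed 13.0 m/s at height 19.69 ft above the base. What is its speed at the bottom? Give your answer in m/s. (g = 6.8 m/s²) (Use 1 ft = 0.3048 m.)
Convert to SI: v₀ = 13.0 m/s, h = 6.00151 m
½mv₀² + mgh = ½mv² ⇒ v = √(v₀² + 2gh) = √(13.0² + 2·6.8·6.00151) = 15.83 m/s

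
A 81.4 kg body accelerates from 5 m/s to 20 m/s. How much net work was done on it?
W = ΔKE = ½m(v₂² − v₁²) = ½(81.4)(20² − 5²) = 15262.5 J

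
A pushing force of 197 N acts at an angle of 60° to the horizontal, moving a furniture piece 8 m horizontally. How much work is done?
W = F·d·cosθ = (197)(8)cos(60°) = 788.0 J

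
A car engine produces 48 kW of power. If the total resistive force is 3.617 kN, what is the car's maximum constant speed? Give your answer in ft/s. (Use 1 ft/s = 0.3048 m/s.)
Convert to SI: F = 3617.0 N
P = Fv ⇒ v = P/F = 48000 W/3617.0 N = 13.2707 m/s = 43.54 ft/s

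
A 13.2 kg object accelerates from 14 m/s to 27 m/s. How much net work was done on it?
W = ΔKE = ½m(v₂² − v₁²) = ½(13.2)(27² − 14²) = 3517.8 J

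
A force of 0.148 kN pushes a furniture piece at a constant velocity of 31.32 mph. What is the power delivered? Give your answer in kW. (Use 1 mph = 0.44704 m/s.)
Convert to SI: F = 148.0 N, v = 14.0013 m/s
P = Fv = (148.0)(14.0013) = 2072.19 W = 2.072 kW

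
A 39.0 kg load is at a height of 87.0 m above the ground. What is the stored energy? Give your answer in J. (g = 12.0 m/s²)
PE = mgh = (39.0)(12.0)(87.0) = 40720 J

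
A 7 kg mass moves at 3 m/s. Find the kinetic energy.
KE = ½mv² = ½(7)(3)² = 31.5 J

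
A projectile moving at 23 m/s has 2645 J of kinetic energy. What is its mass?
m = 2·KE/v² = 2·2645/(23)² = 10.0 kg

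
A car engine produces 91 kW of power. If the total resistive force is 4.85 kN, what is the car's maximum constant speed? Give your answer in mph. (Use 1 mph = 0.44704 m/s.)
Convert to SI: F = 4850.0 N
P = Fv ⇒ v = P/F = 91000 W/4850.0 N = 18.7629 m/s = 41.97 mph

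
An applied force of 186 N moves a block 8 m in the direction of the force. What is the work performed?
W = F·d = (186)(8) = 1488 J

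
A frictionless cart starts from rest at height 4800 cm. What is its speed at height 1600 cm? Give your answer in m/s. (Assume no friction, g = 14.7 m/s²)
Convert to SI: h₁−h₂ = 32.0 m
mgh₁ = mgh₂ + ½mv² ⇒ v = √(2g(h₁−h₂)) = √(2·14.7·32.0) = 30.67 m/s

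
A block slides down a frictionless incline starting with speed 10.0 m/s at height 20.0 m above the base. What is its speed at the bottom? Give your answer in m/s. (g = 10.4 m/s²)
½mv₀² + mgh = ½mv² ⇒ v = √(v₀² + 2gh) = √(10.0² + 2·10.4·20.0) = 22.72 m/s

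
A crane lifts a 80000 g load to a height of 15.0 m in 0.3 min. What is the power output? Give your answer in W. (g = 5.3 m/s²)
Convert to SI: m = 80.0 kg, h = 15.0 m, t = 18.0 s
P = mgh/t = (80.0)(5.3)(15.0)/18.0 = 353.3 W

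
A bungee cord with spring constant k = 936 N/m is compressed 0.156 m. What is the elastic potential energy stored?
PE = ½kx² = ½(936)(0.156)² = 11.39 J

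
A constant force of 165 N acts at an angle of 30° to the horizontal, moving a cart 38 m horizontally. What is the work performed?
W = F·d·cosθ = (165)(38)cos(30°) = 5430 J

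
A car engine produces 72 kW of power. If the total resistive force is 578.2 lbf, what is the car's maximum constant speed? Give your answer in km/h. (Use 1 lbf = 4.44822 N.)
Convert to SI: F = 2571.96 N
P = Fv ⇒ v = P/F = 72000 W/2571.96 N = 27.9942 m/s = 100.8 km/h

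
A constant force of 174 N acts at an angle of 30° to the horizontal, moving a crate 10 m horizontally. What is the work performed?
W = F·d·cosθ = (174)(10)cos(30°) = 1507 J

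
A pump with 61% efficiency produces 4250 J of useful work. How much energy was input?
W_in = W_out/η = 4250/0.61 = 6967 J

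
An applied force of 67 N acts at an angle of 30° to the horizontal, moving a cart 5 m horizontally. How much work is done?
W = F·d·cosθ = (67)(5)cos(30°) = 290.1 J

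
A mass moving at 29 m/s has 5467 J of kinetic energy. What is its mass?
m = 2·KE/v² = 2·5467/(29)² = 13.0 kg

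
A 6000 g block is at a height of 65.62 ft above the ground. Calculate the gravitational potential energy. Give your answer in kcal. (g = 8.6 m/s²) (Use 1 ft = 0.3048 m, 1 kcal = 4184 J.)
Convert to SI: m = 6.0 kg, h = 20.001 m
PE = mgh = (6.0)(8.6)(20.001) = 1032.05 J = 0.2467 kcal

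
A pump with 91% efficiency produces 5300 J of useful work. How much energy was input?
W_in = W_out/η = 5300/0.91 = 5824 J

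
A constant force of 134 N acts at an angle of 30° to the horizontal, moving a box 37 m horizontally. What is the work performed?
W = F·d·cosθ = (134)(37)cos(30°) = 4294 J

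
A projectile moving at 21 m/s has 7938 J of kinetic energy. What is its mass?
m = 2·KE/v² = 2·7938/(21)² = 36.0 kg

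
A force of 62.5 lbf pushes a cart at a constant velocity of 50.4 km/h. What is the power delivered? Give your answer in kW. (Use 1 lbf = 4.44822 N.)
Convert to SI: F = 278.014 N, v = 14.0 m/s
P = Fv = (278.014)(14.0) = 3892.19 W = 3.892 kW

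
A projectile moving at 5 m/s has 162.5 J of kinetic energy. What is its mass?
m = 2·KE/v² = 2·162.5/(5)² = 13.0 kg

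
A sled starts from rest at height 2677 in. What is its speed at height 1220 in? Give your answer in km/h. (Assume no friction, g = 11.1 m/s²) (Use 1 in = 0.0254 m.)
Convert to SI: h₁−h₂ = 37.0078 m
mgh₁ = mgh₂ + ½mv² ⇒ v = √(2g(h₁−h₂)) = √(2·11.1·37.0078) = 28.6631 m/s = 103.2 km/h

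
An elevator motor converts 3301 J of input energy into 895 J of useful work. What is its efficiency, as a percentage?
η = W_out/W_in = 895/3301 = 27.11%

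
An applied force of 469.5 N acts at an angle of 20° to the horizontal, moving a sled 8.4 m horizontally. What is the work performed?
W = F·d·cosθ = (469.5)(8.4)cos(20°) = 3706 J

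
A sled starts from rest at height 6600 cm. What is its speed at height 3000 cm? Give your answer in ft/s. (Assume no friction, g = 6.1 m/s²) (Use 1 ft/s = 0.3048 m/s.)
Convert to SI: h₁−h₂ = 36.0 m
mgh₁ = mgh₂ + ½mv² ⇒ v = √(2g(h₁−h₂)) = √(2·6.1·36.0) = 20.9571 m/s = 68.76 ft/s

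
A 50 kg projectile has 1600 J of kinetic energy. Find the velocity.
v = √(2·KE/m) = √(2·1600/50) = 8.0 m/s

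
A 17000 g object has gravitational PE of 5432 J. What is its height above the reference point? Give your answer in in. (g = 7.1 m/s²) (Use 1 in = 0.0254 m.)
Convert to SI: m = 17.0 kg, PE = 5432.0 J
h = PE/(mg) = 5432.0/(17.0·7.1) = 45.0041 m = 1772 in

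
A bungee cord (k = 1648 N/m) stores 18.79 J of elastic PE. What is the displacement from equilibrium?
x = √(2·PE/k) = √(2·18.79/1648) = 0.151 m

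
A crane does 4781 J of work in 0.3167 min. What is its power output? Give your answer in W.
Convert to SI: W = 4781.0 J, t = 19.002 s
P = W/t = 4781.0/19.002 = 251.6 W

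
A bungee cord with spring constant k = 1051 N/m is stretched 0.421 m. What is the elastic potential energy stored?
PE = ½kx² = ½(1051)(0.421)² = 93.14 J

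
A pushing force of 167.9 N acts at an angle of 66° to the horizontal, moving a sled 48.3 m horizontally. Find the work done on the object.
W = F·d·cosθ = (167.9)(48.3)cos(66°) = 3298 J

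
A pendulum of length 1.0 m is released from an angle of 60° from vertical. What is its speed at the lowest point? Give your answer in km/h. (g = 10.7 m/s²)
h = L(1 − cosθ) = 1.0(1 − cos60°) = 0.5 m
v = √(2gh) = √(2·10.7·0.5) = 3.27109 m/s = 11.78 km/h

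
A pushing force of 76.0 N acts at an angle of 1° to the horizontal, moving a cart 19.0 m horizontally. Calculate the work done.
W = F·d·cosθ = (76.0)(19.0)cos(1°) = 1444 J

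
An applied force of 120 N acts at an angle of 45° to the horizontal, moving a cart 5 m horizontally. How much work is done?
W = F·d·cosθ = (120)(5)cos(45°) = 424.3 J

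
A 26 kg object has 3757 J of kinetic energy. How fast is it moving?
v = √(2·KE/m) = √(2·3757/26) = 17.0 m/s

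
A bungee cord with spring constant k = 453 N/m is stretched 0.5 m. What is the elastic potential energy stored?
PE = ½kx² = ½(453)(0.5)² = 56.63 J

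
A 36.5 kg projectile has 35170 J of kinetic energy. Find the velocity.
v = √(2·KE/m) = √(2·35170/36.5) = 43.9 m/s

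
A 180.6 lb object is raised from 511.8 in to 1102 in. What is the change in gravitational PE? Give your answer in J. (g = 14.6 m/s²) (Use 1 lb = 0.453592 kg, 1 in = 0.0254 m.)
Convert to SI: m = 81.9187 kg, Δh = 14.9911 m
ΔPE = mgΔh = (81.9187)(14.6)(14.9911) = 17930 J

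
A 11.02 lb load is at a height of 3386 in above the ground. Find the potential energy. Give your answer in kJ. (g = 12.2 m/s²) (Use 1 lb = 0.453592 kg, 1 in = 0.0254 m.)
Convert to SI: m = 4.99858 kg, h = 86.0044 m
PE = mgh = (4.99858)(12.2)(86.0044) = 5244.78 J = 5.245 kJ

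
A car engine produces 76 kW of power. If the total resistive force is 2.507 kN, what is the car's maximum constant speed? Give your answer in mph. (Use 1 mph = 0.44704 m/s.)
Convert to SI: F = 2507.0 N
P = Fv ⇒ v = P/F = 76000 W/2507.0 N = 30.3151 m/s = 67.81 mph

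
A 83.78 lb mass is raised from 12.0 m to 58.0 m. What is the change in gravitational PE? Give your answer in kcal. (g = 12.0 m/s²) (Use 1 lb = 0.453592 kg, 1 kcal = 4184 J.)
Convert to SI: m = 38.0019 kg, Δh = 46.0 m
ΔPE = mgΔh = (38.0019)(12.0)(46.0) = 20977.1 J = 5.014 kcal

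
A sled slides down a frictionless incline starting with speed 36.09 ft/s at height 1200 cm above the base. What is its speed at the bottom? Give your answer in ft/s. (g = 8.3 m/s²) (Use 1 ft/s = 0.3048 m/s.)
Convert to SI: v₀ = 11.0002 m/s, h = 12.0 m
½mv₀² + mgh = ½mv² ⇒ v = √(v₀² + 2gh) = √(11.0002² + 2·8.3·12.0) = 17.8943 m/s = 58.71 ft/s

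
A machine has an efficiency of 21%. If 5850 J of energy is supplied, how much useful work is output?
W_out = η·W_in = 0.21·5850 = 1228.5 J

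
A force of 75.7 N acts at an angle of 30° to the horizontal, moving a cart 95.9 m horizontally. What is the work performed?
W = F·d·cosθ = (75.7)(95.9)cos(30°) = 6287 J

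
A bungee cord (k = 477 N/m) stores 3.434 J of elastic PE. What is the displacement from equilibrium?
x = √(2·PE/k) = √(2·3.434/477) = 0.12 m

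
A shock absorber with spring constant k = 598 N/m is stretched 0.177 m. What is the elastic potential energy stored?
PE = ½kx² = ½(598)(0.177)² = 9.367 J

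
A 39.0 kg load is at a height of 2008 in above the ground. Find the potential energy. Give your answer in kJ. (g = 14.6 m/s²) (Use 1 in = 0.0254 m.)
Convert to SI: m = 39.0 kg, h = 51.0032 m
PE = mgh = (39.0)(14.6)(51.0032) = 29041.2 J = 29.04 kJ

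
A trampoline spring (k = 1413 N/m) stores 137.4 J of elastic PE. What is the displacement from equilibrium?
x = √(2·PE/k) = √(2·137.4/1413) = 0.441 m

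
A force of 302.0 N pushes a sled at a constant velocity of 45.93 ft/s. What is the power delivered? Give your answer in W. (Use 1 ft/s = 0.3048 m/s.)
Convert to SI: F = 302.0 N, v = 13.9995 m/s
P = Fv = (302.0)(13.9995) = 4228 W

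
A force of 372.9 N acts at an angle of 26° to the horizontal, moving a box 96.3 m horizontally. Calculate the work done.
W = F·d·cosθ = (372.9)(96.3)cos(26°) = 32280 J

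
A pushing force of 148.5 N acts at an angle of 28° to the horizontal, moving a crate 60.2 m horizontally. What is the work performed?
W = F·d·cosθ = (148.5)(60.2)cos(28°) = 7893 J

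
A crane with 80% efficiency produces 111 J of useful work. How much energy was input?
W_in = W_out/η = 111/0.8 = 138.8 J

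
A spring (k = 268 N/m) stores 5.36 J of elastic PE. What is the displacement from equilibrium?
x = √(2·PE/k) = √(2·5.36/268) = 0.2 m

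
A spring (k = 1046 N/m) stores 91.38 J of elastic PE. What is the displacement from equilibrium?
x = √(2·PE/k) = √(2·91.38/1046) = 0.418 m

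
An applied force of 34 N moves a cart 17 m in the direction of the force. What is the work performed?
W = F·d = (34)(17) = 578.0 J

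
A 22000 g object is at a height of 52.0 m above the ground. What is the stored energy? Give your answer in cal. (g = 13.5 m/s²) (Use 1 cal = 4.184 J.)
Convert to SI: m = 22.0 kg, h = 52.0 m
PE = mgh = (22.0)(13.5)(52.0) = 15444.0 J = 3691 cal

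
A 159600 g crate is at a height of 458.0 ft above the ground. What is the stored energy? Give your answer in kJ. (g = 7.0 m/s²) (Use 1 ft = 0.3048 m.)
Convert to SI: m = 159.6 kg, h = 139.598 m
PE = mgh = (159.6)(7.0)(139.598) = 155959 J = 156.0 kJ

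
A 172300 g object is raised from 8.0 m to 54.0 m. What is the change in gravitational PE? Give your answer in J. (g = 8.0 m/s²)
Convert to SI: m = 172.3 kg, Δh = 46.0 m
ΔPE = mgΔh = (172.3)(8.0)(46.0) = 63410 J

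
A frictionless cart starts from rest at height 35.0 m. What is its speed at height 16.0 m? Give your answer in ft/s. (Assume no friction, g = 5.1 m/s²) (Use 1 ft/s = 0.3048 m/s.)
mgh₁ = mgh₂ + ½mv² ⇒ v = √(2g(h₁−h₂)) = √(2·5.1·19.0) = 13.9212 m/s = 45.67 ft/s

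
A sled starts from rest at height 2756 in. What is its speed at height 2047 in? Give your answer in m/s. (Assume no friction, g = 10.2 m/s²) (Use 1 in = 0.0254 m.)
Convert to SI: h₁−h₂ = 18.0086 m
mgh₁ = mgh₂ + ½mv² ⇒ v = √(2g(h₁−h₂)) = √(2·10.2·18.0086) = 19.17 m/s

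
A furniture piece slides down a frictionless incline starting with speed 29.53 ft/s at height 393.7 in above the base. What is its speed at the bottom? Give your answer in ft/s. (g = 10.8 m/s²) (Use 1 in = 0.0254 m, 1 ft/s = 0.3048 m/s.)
Convert to SI: v₀ = 9.00074 m/s, h = 9.99998 m
½mv₀² + mgh = ½mv² ⇒ v = √(v₀² + 2gh) = √(9.00074² + 2·10.8·9.99998) = 17.2341 m/s = 56.54 ft/s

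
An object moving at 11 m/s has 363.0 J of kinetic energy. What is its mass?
m = 2·KE/v² = 2·363.0/(11)² = 6.0 kg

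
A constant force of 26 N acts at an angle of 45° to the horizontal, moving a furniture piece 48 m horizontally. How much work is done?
W = F·d·cosθ = (26)(48)cos(45°) = 882.5 J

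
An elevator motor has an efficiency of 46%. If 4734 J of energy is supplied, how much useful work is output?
W_out = η·W_in = 0.46·4734 = 2177.64 J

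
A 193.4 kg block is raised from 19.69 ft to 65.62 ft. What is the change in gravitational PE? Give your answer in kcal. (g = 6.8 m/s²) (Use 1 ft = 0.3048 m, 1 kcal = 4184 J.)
Convert to SI: m = 193.4 kg, Δh = 13.9995 m
ΔPE = mgΔh = (193.4)(6.8)(13.9995) = 18411.0 J = 4.4 kcal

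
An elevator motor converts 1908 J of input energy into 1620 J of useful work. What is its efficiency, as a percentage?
η = W_out/W_in = 1620/1908 = 84.91%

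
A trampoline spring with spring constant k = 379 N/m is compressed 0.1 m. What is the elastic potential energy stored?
PE = ½kx² = ½(379)(0.1)² = 1.895 J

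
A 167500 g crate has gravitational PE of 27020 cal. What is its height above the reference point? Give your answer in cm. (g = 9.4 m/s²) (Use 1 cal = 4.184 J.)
Convert to SI: m = 167.5 kg, PE = 113052 J
h = PE/(mg) = 113052/(167.5·9.4) = 71.8016 m = 7180 cm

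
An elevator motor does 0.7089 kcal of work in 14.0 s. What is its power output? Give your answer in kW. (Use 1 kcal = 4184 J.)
Convert to SI: W = 2966.04 J, t = 14.0 s
P = W/t = 2966.04/14.0 = 211.86 W = 0.2119 kW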